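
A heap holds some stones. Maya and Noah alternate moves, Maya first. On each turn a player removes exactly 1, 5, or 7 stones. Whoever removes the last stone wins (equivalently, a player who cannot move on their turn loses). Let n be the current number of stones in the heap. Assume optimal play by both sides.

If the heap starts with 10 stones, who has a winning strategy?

Label each position W (a win for the player to move) or L (a loss). A position with no legal move is L; any other position is W exactly when some move reaches an L, and L when every move reaches a W.
n=0: no move → L
n=1: reaches L-position 0 → W
n=2: only reaches 1(W), which is W → L
n=3: reaches L-position 2 → W
n=4: only reaches 3(W), which is W → L
n=5: reaches L-position 4 → W
n=6: only reaches 5(W), 1(W), all W → L
n=7: reaches L-position 6 → W
n=8: only reaches 7(W), 3(W), 1(W), all W → L
n=9: reaches L-position 8 → W
n=10: only reaches 9(W), 5(W), 3(W), all W → L
The starting position 10 is L: whatever Maya does, the opponent receives a W position.

Noah wins.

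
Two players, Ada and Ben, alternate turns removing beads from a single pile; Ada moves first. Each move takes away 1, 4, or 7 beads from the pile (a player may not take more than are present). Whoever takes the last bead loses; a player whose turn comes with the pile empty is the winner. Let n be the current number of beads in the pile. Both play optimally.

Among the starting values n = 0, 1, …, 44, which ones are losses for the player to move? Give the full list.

1, 3, 6, 9, 11, 14, 17, 19, 22, 25, 27, 30, 33, 35, 38, 41, 43

Compute win/loss labels from the base case upward. A position with no move is W. Any other position is W if it can reach an L in one move, else L.
n=0: no move; the opponent has just taken the last bead and therefore loses → W
n=1: only reaches 0(W), which is W → L
n=2: reaches L-position 1 → W
n=3: only reaches 2(W), which is W → L
n=4: reaches L-position 3 → W
n=5: reaches L-position 1 → W
n=6: only reaches 5(W), 2(W), all W → L
n=7: reaches L-position 6 → W
n=8: reaches L-position 1 → W
n=9: only reaches 8(W), 5(W), 2(W), all W → L
n=10: reaches L-position 9 → W
n=11: only reaches 10(W), 7(W), 4(W), all W → L
n=12: reaches L-position 11 → W
n=13: reaches L-position 9 → W
n=14: only reaches 13(W), 10(W), 7(W), all W → L
n=15: reaches L-position 14 → W
n=16: reaches L-position 9 → W
n=17: only reaches 16(W), 13(W), 10(W), all W → L
n=18: reaches L-position 17 → W
n=19: only reaches 18(W), 15(W), 12(W), all W → L
n=20: reaches L-position 19 → W
n=21: reaches L-position 17 → W
n=22: only reaches 21(W), 18(W), 15(W), all W → L
n=23: reaches L-position 22 → W
n=24: reaches L-position 17 → W
n=25: only reaches 24(W), 21(W), 18(W), all W → L
n=26: reaches L-position 25 → W
n=27: only reaches 26(W), 23(W), 20(W), all W → L
n=28: reaches L-position 27 → W
n=29: reaches L-position 25 → W
n=30: only reaches 29(W), 26(W), 23(W), all W → L
n=31: reaches L-position 30 → W
n=32: reaches L-position 25 → W
n=33: only reaches 32(W), 29(W), 26(W), all W → L
n=34: reaches L-position 33 → W
n=35: only reaches 34(W), 31(W), 28(W), all W → L
n=36: reaches L-position 35 → W
n=37: reaches L-position 33 → W
n=38: only reaches 37(W), 34(W), 31(W), all W → L
n=39: reaches L-position 38 → W
n=40: reaches L-position 33 → W
n=41: only reaches 40(W), 37(W), 34(W), all W → L
n=42: reaches L-position 41 → W
n=43: only reaches 42(W), 39(W), 36(W), all W → L
n=44: reaches L-position 43 → W
Reading off the rows marked L gives the requested list; there are 17 such values of n.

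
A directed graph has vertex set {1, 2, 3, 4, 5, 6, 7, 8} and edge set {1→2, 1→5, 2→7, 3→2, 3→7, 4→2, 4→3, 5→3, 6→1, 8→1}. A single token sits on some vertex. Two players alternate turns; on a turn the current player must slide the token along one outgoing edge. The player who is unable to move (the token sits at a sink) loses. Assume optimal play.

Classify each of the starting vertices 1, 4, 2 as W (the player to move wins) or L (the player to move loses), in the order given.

1: W, 4: L, 2: W

Work bottom-up. With no move the player to move loses. Otherwise the position is W if at least one move leads to an L position for the opponent, and L if every move leads to a W.
Every edge goes from a vertex to one that appears earlier in the order 7, 2, 3, 4, 5, 1, 8, 6, so processing vertices in that order labels each vertex after all of its successors.
7: no outgoing edge → L
2: →7(L), so W
3: →7(L), so W
4: →3(W), 2(W) — all W, so L
5: →3(W) only, which is W, so L
1: →5(L), so W
8: →1(W) only, which is W, so L
6: →1(W) only, which is W, so L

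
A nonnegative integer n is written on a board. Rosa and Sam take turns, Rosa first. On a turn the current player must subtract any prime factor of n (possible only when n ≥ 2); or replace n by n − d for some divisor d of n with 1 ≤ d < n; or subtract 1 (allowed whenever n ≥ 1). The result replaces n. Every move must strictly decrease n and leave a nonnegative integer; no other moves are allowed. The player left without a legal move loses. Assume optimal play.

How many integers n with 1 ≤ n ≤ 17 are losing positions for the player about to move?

Classify positions by backward induction: terminal positions (no move available) are L. From any other position, the mover wins iff some move reaches an L.
n=0: no move → L
n=1: →0(L), so W
n=2: →0(L), so W
n=3: →0(L), so W
n=4: →2(W), 3(W) — all W, so L
n=5: →0(L), so W
n=6: →4(L), so W
n=7: →0(L), so W
n=8: →4(L), so W
n=9: →6(W), 8(W) — all W, so L
n=10: →9(L), so W
n=11: →0(L), so W
n=12: →9(L), so W
n=13: →0(L), so W
n=14: →7(W), 12(W), 13(W) — all W, so L
n=15: →14(L), so W
n=16: →14(L), so W
n=17: →0(L), so W
L entries with 1 ≤ n ≤ 17 (n=0 is outside the asked range and is not counted): n = 4, 9, 14; that makes 3.

3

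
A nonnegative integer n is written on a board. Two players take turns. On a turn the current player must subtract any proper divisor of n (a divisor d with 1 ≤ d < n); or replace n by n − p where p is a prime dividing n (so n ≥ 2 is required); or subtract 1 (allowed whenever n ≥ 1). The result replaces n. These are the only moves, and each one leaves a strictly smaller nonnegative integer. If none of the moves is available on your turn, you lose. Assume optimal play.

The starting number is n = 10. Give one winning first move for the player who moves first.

Use the standard recursion: the mover loses at a terminal position; elsewhere, the mover wins exactly when some move hands the opponent an L position.
n=0: no move → L
n=1: can move to 0, which is L ⇒ W
n=2: can move to 0, which is L ⇒ W
n=3: can move to 0, which is L ⇒ W
n=4: moves to 2(W), 3(W); every one is W ⇒ L
n=5: can move to 0, which is L ⇒ W
n=6: can move to 4, which is L ⇒ W
n=7: can move to 0, which is L ⇒ W
n=8: can move to 4, which is L ⇒ W
n=9: moves to 6(W), 8(W); every one is W ⇒ L
n=10: can move to 9, which is L ⇒ W
From 10, the L positions reachable in one move are: 9.

Move to 9.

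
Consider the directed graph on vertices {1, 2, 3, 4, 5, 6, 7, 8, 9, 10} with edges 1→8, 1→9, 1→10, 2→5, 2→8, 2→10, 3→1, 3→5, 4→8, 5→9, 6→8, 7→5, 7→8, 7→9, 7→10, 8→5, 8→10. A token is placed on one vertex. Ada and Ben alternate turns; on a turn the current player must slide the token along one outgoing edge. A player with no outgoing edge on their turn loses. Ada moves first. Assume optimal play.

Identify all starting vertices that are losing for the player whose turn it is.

Build the W/L table. Terminal = L. A non-terminal position is W if it has a move to some L; otherwise it is L.
Every edge goes from a vertex to one that appears earlier in the order 10, 9, 5, 8, 2, 4, 1, 7, 6, 3, so processing vertices in that order labels each vertex after all of its successors.
10: no outgoing edge → L
9: no outgoing edge → L
5: →9(L), so W
8: →10(L), so W
2: →10(L), so W
4: →8(W) only, which is W, so L
1: →9(L), so W
7: →9(L), so W
6: →8(W) only, which is W, so L
3: →1(W), 5(W) — all W, so L
The losing starting vertices are exactly the entries labelled L in this table (5 of them).

3, 4, 6, 9, 10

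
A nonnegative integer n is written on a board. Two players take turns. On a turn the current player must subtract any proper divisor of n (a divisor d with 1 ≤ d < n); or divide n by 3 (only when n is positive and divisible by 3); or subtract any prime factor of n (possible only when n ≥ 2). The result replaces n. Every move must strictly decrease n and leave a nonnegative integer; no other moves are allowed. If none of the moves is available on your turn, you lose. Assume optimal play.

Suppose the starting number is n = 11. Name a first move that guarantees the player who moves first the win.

Compute win/loss labels from the base case upward. A position with no move is L. Any other position is W if it can reach an L in one move, else L.
n=0: no move → L
n=1: no move → L
n=2: can move to 0, which is L ⇒ W
n=3: can move to 0, which is L ⇒ W
n=4: moves to 2(W), 3(W); every one is W ⇒ L
n=5: can move to 0, which is L ⇒ W
n=6: can move to 4, which is L ⇒ W
n=7: can move to 0, which is L ⇒ W
n=8: can move to 4, which is L ⇒ W
n=9: moves to 3(W), 6(W), 8(W); every one is W ⇒ L
n=10: can move to 9, which is L ⇒ W
n=11: can move to 0, which is L ⇒ W
From 11, the L positions reachable in one move are: 0.

Move to 0.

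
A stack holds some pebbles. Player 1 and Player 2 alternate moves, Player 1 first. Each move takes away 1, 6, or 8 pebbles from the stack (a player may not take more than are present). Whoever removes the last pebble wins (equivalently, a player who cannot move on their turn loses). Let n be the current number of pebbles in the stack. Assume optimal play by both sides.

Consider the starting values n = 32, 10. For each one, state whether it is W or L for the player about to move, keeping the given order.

32: L, 10: W

Use the standard recursion: the mover loses at a terminal position; elsewhere, the mover wins exactly when some move hands the opponent an L position.
n=0: no move → L
n=1: W (go to 0, an L position)
n=2: L (sole option 1(W) is W)
n=3: W (go to 2, an L position)
n=4: L (sole option 3(W) is W)
n=5: W (go to 4, an L position)
n=6: W (go to 0, an L position)
n=7: L (options 6(W), 1(W) are all W)
n=8: W (go to 7, an L position)
n=9: L (options 8(W), 3(W), 1(W) are all W)
n=10: W (go to 9, an L position)
n=11: L (options 10(W), 5(W), 3(W) are all W)
n=12: W (go to 11, an L position)
n=13: W (go to 7, an L position)
n=14: L (options 13(W), 8(W), 6(W) are all W)
n=15: W (go to 14, an L position)
n=16: L (options 15(W), 10(W), 8(W) are all W)
n=17: W (go to 16, an L position)
n=18: L (options 17(W), 12(W), 10(W) are all W)
n=19: W (go to 18, an L position)
n=20: W (go to 14, an L position)
n=21: L (options 20(W), 15(W), 13(W) are all W)
n=22: W (go to 21, an L position)
n=23: L (options 22(W), 17(W), 15(W) are all W)
n=24: W (go to 23, an L position)
n=25: L (options 24(W), 19(W), 17(W) are all W)
n=26: W (go to 25, an L position)
n=27: W (go to 21, an L position)
n=28: L (options 27(W), 22(W), 20(W) are all W)
n=29: W (go to 28, an L position)
n=30: L (options 29(W), 24(W), 22(W) are all W)
n=31: W (go to 30, an L position)
n=32: L (options 31(W), 26(W), 24(W) are all W)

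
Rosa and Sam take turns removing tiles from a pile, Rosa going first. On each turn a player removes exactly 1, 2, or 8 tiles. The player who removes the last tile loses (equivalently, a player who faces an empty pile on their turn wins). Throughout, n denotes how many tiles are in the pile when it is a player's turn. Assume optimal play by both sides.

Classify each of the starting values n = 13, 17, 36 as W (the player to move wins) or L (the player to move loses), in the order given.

13: L, 17: W, 36: W

Positions with no move are W. A position that does have a move is losing for the player to move precisely when every available move leads to a winning position for the opponent. Fill in the labels:
n=0: no move; the opponent has just taken the last tile and therefore loses → W
n=1: only reaches 0(W), which is W → L
n=2: reaches L-position 1 → W
n=3: reaches L-position 1 → W
n=4: only reaches 3(W), 2(W), all W → L
n=5: reaches L-position 4 → W
n=6: reaches L-position 4 → W
n=7: only reaches 6(W), 5(W), all W → L
n=8: reaches L-position 7 → W
n=9: reaches L-position 7 → W
n=10: only reaches 9(W), 8(W), 2(W), all W → L
n=11: reaches L-position 10 → W
n=12: reaches L-position 10 → W
n=13: only reaches 12(W), 11(W), 5(W), all W → L
n=14: reaches L-position 13 → W
n=15: reaches L-position 13 → W
n=16: only reaches 15(W), 14(W), 8(W), all W → L
n=17: reaches L-position 16 → W
n=18: reaches L-position 16 → W
n=19: only reaches 18(W), 17(W), 11(W), all W → L
n=20: reaches L-position 19 → W
n=21: reaches L-position 19 → W
n=22: only reaches 21(W), 20(W), 14(W), all W → L
n=23: reaches L-position 22 → W
n=24: reaches L-position 22 → W
n=25: only reaches 24(W), 23(W), 17(W), all W → L
n=26: reaches L-position 25 → W
n=27: reaches L-position 25 → W
n=28: only reaches 27(W), 26(W), 20(W), all W → L
n=29: reaches L-position 28 → W
n=30: reaches L-position 28 → W
n=31: only reaches 30(W), 29(W), 23(W), all W → L
n=32: reaches L-position 31 → W
n=33: reaches L-position 31 → W
n=34: only reaches 33(W), 32(W), 26(W), all W → L
n=35: reaches L-position 34 → W
n=36: reaches L-position 34 → W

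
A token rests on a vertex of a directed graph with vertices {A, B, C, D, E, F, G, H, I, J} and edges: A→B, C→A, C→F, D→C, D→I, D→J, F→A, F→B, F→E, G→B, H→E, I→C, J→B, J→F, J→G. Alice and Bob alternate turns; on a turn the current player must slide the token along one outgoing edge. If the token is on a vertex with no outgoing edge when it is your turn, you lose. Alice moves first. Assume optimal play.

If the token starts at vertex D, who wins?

Classify positions by backward induction: terminal positions (no move available) are L. From any other position, the mover wins iff some move reaches an L.
Every edge goes from a vertex to one that appears earlier in the order E, B, A, F, C, I, G, J, H, D, so processing vertices in that order labels each vertex after all of its successors.
E: no outgoing edge → L
B: no outgoing edge → L
A: can move to B, which is L ⇒ W
F: can move to B, which is L ⇒ W
C: moves to F(W), A(W); every one is W ⇒ L
I: can move to C, which is L ⇒ W
G: can move to B, which is L ⇒ W
J: can move to B, which is L ⇒ W
H: can move to E, which is L ⇒ W
D: can move to C, which is L ⇒ W
From D Alice can move to C, reaching an L position.

Alice wins.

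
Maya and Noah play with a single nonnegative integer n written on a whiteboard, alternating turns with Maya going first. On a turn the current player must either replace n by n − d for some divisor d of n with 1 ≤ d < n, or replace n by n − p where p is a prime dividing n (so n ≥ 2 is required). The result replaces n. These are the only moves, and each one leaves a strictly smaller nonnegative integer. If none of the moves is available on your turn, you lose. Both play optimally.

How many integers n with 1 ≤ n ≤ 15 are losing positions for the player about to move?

Positions with no move are L. A position that does have a move is losing for the player to move precisely when every available move leads to a winning position for the opponent. Fill in the labels:
n=0: no move → L
n=1: no move → L
n=2: reaches L-position 0 → W
n=3: reaches L-position 0 → W
n=4: only reaches 2(W), 3(W), all W → L
n=5: reaches L-position 0 → W
n=6: reaches L-position 4 → W
n=7: reaches L-position 0 → W
n=8: reaches L-position 4 → W
n=9: only reaches 6(W), 8(W), all W → L
n=10: reaches L-position 9 → W
n=11: reaches L-position 0 → W
n=12: reaches L-position 9 → W
n=13: reaches L-position 0 → W
n=14: only reaches 7(W), 12(W), 13(W), all W → L
n=15: reaches L-position 14 → W
L entries with 1 ≤ n ≤ 15 (n=0 is outside the asked range and is not counted): n = 1, 4, 9, 14; that makes 4.

4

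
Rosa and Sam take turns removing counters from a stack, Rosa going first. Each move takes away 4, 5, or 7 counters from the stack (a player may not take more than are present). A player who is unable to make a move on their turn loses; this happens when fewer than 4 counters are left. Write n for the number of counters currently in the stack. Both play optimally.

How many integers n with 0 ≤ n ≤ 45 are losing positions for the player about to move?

18

Use the standard recursion: the mover loses at a terminal position; elsewhere, the mover wins exactly when some move hands the opponent an L position.
n=0: no move → L
n=1: no move → L
n=2: no move → L
n=3: no move → L
n=4: →0(L), so W
n=5: →1(L), so W
n=6: →2(L), so W
n=7: →3(L), so W
n=8: →3(L), so W
n=9: →2(L), so W
n=10: →3(L), so W
n=11: →7(W), 6(W), 4(W) — all W, so L
n=12: →8(W), 7(W), 5(W) — all W, so L
n=13: →9(W), 8(W), 6(W) — all W, so L
n=14: →10(W), 9(W), 7(W) — all W, so L
n=15: →11(L), so W
n=16: →12(L), so W
n=17: →13(L), so W
n=18: →14(L), so W
n=19: →14(L), so W
n=20: →13(L), so W
n=21: →14(L), so W
n=22: →18(W), 17(W), 15(W) — all W, so L
n=23: →19(W), 18(W), 16(W) — all W, so L
n=24: →20(W), 19(W), 17(W) — all W, so L
n=25: →21(W), 20(W), 18(W) — all W, so L
n=26: →22(L), so W
n=27: →23(L), so W
n=28: →24(L), so W
n=29: →25(L), so W
n=30: →25(L), so W
n=31: →24(L), so W
n=32: →25(L), so W
n=33: →29(W), 28(W), 26(W) — all W, so L
n=34: →30(W), 29(W), 27(W) — all W, so L
n=35: →31(W), 30(W), 28(W) — all W, so L
n=36: →32(W), 31(W), 29(W) — all W, so L
n=37: →33(L), so W
n=38: →34(L), so W
n=39: →35(L), so W
n=40: →36(L), so W
n=41: →36(L), so W
n=42: →35(L), so W
n=43: →36(L), so W
n=44: →40(W), 39(W), 37(W) — all W, so L
n=45: →41(W), 40(W), 38(W) — all W, so L
L entries with 0 ≤ n ≤ 45: n = 0, 1, 2, 3, 11, 12, 13, 14, 22, 23, 24, 25, 33, 34, 35, 36, 44, 45; that makes 18.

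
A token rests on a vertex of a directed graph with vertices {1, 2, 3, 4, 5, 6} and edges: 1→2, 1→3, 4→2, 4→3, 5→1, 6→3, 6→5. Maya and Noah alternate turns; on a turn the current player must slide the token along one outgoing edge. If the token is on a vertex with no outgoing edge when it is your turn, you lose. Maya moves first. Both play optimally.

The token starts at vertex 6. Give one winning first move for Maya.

Move to 5.

Positions with no move are L. A position that does have a move is losing for the player to move precisely when every available move leads to a winning position for the opponent. Fill in the labels:
Every edge goes from a vertex to one that appears earlier in the order 2, 3, 1, 4, 5, 6, so processing vertices in that order labels each vertex after all of its successors.
2: no outgoing edge → L
3: no outgoing edge → L
1: →3(L), so W
4: →3(L), so W
5: →1(W) only, which is W, so L
6: →5(L), so W
From 6, the L positions reachable in one move are: 5, 3. Any move reaching one of these is winning.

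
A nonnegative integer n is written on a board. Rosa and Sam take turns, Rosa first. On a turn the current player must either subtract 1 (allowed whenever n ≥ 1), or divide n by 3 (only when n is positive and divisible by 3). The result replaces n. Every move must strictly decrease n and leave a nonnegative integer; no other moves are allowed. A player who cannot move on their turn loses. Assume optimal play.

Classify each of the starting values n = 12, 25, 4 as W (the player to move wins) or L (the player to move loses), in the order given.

12: W, 25: W, 4: L

Label each position W (a win for the player to move) or L (a loss). A position with no legal move is L; any other position is W exactly when some move reaches an L, and L when every move reaches a W.
n=0: no move → L
n=1: W (go to 0, an L position)
n=2: L (sole option 1(W) is W)
n=3: W (go to 2, an L position)
n=4: L (sole option 3(W) is W)
n=5: W (go to 4, an L position)
n=6: W (go to 2, an L position)
n=7: L (sole option 6(W) is W)
n=8: W (go to 7, an L position)
n=9: L (options 3(W), 8(W) are all W)
n=10: W (go to 9, an L position)
n=11: L (sole option 10(W) is W)
n=12: W (go to 4, an L position)
n=13: L (sole option 12(W) is W)
n=14: W (go to 13, an L position)
n=15: L (options 5(W), 14(W) are all W)
n=16: W (go to 15, an L position)
n=17: L (sole option 16(W) is W)
n=18: W (go to 17, an L position)
n=19: L (sole option 18(W) is W)
n=20: W (go to 19, an L position)
n=21: W (go to 7, an L position)
n=22: L (sole option 21(W) is W)
n=23: W (go to 22, an L position)
n=24: L (options 8(W), 23(W) are all W)
n=25: W (go to 24, an L position)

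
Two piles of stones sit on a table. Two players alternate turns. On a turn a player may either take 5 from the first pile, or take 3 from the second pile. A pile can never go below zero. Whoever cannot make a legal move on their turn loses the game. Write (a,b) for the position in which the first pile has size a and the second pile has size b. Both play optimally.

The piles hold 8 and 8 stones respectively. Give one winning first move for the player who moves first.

Label each position W (a win for the player to move) or L (a loss). A position with no legal move is L; any other position is W exactly when some move reaches an L, and L when every move reaches a W.
No move ever increases a pile, so every position that can arise here has a ≤ 8 and b ≤ 8; it is enough to label the cells with 0 ≤ a ≤ 8 and 0 ≤ b ≤ 8.
Every move lowers a or b (never raises either), so fill the grid row by row in increasing a, and left to right within a row: each cell's successors are then already labelled.
      b=0  b=1  b=2  b=3  b=4  b=5  b=6  b=7  b=8
a=0:    L    L    L    W    W    W    L    L    L
a=1:    L    L    L    W    W    W    L    L    L
a=2:    L    L    L    W    W    W    L    L    L
a=3:    L    L    L    W    W    W    L    L    L
a=4:    L    L    L    W    W    W    L    L    L
a=5:    W    W    W    L    L    L    W    W    W
a=6:    W    W    W    L    L    L    W    W    W
a=7:    W    W    W    L    L    L    W    W    W
a=8:    W    W    W    L    L    L    W    W    W
Cells with no legal move (terminal, hence L): (0,0), (0,1), (0,2), (1,0), (1,1), (1,2), (2,0), (2,1), (2,2), (3,0), (3,1), (3,2), (4,0), (4,1), (4,2).
The remaining L cells, each justified by listing all of its moves:
(0,6): →(0,3)(W) only, which is W, so L
(0,7): →(0,4)(W) only, which is W, so L
(0,8): →(0,5)(W) only, which is W, so L
(1,6): →(1,3)(W) only, which is W, so L
(1,7): →(1,4)(W) only, which is W, so L
(1,8): →(1,5)(W) only, which is W, so L
(2,6): →(2,3)(W) only, which is W, so L
(2,7): →(2,4)(W) only, which is W, so L
(2,8): →(2,5)(W) only, which is W, so L
(3,6): →(3,3)(W) only, which is W, so L
(3,7): →(3,4)(W) only, which is W, so L
(3,8): →(3,5)(W) only, which is W, so L
(4,6): →(4,3)(W) only, which is W, so L
(4,7): →(4,4)(W) only, which is W, so L
(4,8): →(4,5)(W) only, which is W, so L
(5,3): →(0,3)(W), (5,0)(W) — all W, so L
(5,4): →(0,4)(W), (5,1)(W) — all W, so L
(5,5): →(0,5)(W), (5,2)(W) — all W, so L
(6,3): →(1,3)(W), (6,0)(W) — all W, so L
(6,4): →(1,4)(W), (6,1)(W) — all W, so L
(6,5): →(1,5)(W), (6,2)(W) — all W, so L
(7,3): →(2,3)(W), (7,0)(W) — all W, so L
(7,4): →(2,4)(W), (7,1)(W) — all W, so L
(7,5): →(2,5)(W), (7,2)(W) — all W, so L
(8,3): →(3,3)(W), (8,0)(W) — all W, so L
(8,4): →(3,4)(W), (8,1)(W) — all W, so L
(8,5): →(3,5)(W), (8,2)(W) — all W, so L
Every other cell has at least one move into one of the L cells above, so it is W.
From (8,8), the L positions reachable in one move are: (3,8), (8,5). Any move reaching one of these is winning.

Move to (3,8).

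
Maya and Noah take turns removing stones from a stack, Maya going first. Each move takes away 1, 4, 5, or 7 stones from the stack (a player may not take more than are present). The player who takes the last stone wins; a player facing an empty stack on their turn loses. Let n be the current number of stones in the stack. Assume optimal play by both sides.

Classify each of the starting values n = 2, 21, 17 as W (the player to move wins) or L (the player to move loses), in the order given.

2: L, 21: W, 17: W

Compute win/loss labels from the base case upward. A position with no move is L. Any other position is W if it can reach an L in one move, else L.
n=0: no move → L
n=1: reaches L-position 0 → W
n=2: only reaches 1(W), which is W → L
n=3: reaches L-position 2 → W
n=4: reaches L-position 0 → W
n=5: reaches L-position 0 → W
n=6: reaches L-position 2 → W
n=7: reaches L-position 2 → W
n=8: only reaches 7(W), 4(W), 3(W), 1(W), all W → L
n=9: reaches L-position 8 → W
n=10: only reaches 9(W), 6(W), 5(W), 3(W), all W → L
n=11: reaches L-position 10 → W
n=12: reaches L-position 8 → W
n=13: reaches L-position 8 → W
n=14: reaches L-position 10 → W
n=15: reaches L-position 10 → W
n=16: only reaches 15(W), 12(W), 11(W), 9(W), all W → L
n=17: reaches L-position 16 → W
n=18: only reaches 17(W), 14(W), 13(W), 11(W), all W → L
n=19: reaches L-position 18 → W
n=20: reaches L-position 16 → W
n=21: reaches L-position 16 → W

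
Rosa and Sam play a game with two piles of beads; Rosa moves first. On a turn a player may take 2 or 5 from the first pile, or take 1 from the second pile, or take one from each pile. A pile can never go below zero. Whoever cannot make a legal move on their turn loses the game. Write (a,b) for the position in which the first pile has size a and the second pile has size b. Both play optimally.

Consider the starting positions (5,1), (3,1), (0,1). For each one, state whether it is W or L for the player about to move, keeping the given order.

(5,1): W, (3,1): L, (0,1): W

Compute win/loss labels from the base case upward. A position with no move is L. Any other position is W if it can reach an L in one move, else L.
No move ever increases a pile, so every position that can arise here has a ≤ 5 and b ≤ 1; it is enough to label the cells with 0 ≤ a ≤ 5 and 0 ≤ b ≤ 1.
Every move lowers a or b (never raises either), so fill the grid row by row in increasing a, and left to right within a row: each cell's successors are then already labelled.
      b=0  b=1
a=0:    L    W
a=1:    L    W
a=2:    W    W
a=3:    W    L
a=4:    L    W
a=5:    W    W
Cells with no legal move (terminal, hence L): (0,0), (1,0).
The remaining L cells, each justified by listing all of its moves:
(3,1): only reaches (1,1)(W), (3,0)(W), (2,0)(W), all W → L
(4,0): only reaches (2,0)(W), which is W → L
Every other cell has at least one move into one of the L cells above, so it is W.
(5,1): the move to (3,1) reaches an L cell, so W
(3,1): one of the L cells justified above, so L
(0,1): the move to (0,0) reaches an L cell, so W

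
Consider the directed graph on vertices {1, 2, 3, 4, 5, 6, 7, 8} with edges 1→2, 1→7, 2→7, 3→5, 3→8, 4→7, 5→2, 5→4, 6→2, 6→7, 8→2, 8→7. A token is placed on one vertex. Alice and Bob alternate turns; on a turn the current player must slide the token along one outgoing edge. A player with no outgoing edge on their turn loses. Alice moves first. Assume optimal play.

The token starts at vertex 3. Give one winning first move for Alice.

Use the standard recursion: the mover loses at a terminal position; elsewhere, the mover wins exactly when some move hands the opponent an L position.
Every edge goes from a vertex to one that appears earlier in the order 7, 4, 2, 5, 1, 8, 3, 6, so processing vertices in that order labels each vertex after all of its successors.
7: no outgoing edge → L
4: →7(L), so W
2: →7(L), so W
5: →2(W), 4(W) — all W, so L
1: →7(L), so W
8: →7(L), so W
3: →5(L), so W
6: →7(L), so W
From 3, the L positions reachable in one move are: 5.

Move to 5.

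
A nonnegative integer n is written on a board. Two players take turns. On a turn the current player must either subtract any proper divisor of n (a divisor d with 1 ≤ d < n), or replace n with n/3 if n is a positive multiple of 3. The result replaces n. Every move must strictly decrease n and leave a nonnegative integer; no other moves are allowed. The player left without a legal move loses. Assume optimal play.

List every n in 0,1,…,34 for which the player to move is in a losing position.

0, 1, 4, 7, 9, 11, 13, 15, 17, 19, 23, 25, 28, 31

Positions with no move are L. A position that does have a move is losing for the player to move precisely when every available move leads to a winning position for the opponent. Fill in the labels:
n=0: no move → L
n=1: no move → L
n=2: reaches L-position 1 → W
n=3: reaches L-position 1 → W
n=4: only reaches 2(W), 3(W), all W → L
n=5: reaches L-position 4 → W
n=6: reaches L-position 4 → W
n=7: only reaches 6(W), which is W → L
n=8: reaches L-position 4 → W
n=9: only reaches 3(W), 6(W), 8(W), all W → L
n=10: reaches L-position 9 → W
n=11: only reaches 10(W), which is W → L
n=12: reaches L-position 4 → W
n=13: only reaches 12(W), which is W → L
n=14: reaches L-position 7 → W
n=15: only reaches 5(W), 10(W), 12(W), 14(W), all W → L
n=16: reaches L-position 15 → W
n=17: only reaches 16(W), which is W → L
n=18: reaches L-position 9 → W
n=19: only reaches 18(W), which is W → L
n=20: reaches L-position 15 → W
n=21: reaches L-position 7 → W
n=22: reaches L-position 11 → W
n=23: only reaches 22(W), which is W → L
n=24: reaches L-position 23 → W
n=25: only reaches 20(W), 24(W), all W → L
n=26: reaches L-position 13 → W
n=27: reaches L-position 9 → W
n=28: only reaches 14(W), 21(W), 24(W), 26(W), 27(W), all W → L
n=29: reaches L-position 28 → W
n=30: reaches L-position 15 → W
n=31: only reaches 30(W), which is W → L
n=32: reaches L-position 28 → W
n=33: reaches L-position 11 → W
n=34: reaches L-position 17 → W
The losing starting values of n are exactly the entries labelled L in this table (14 of them).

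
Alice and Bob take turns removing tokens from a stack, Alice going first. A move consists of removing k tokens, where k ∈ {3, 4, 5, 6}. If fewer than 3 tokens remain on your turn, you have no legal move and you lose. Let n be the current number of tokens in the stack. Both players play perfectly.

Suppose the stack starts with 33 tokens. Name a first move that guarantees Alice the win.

Remove 4, leaving 29.

Classify positions by backward induction: terminal positions (no move available) are L. From any other position, the mover wins iff some move reaches an L.
n=0: no move → L
n=1: no move → L
n=2: no move → L
n=3: can move to 0, which is L ⇒ W
n=4: can move to 1, which is L ⇒ W
n=5: can move to 2, which is L ⇒ W
n=6: can move to 2, which is L ⇒ W
n=7: can move to 2, which is L ⇒ W
n=8: can move to 2, which is L ⇒ W
n=9: moves to 6(W), 5(W), 4(W), 3(W); every one is W ⇒ L
n=10: moves to 7(W), 6(W), 5(W), 4(W); every one is W ⇒ L
n=11: moves to 8(W), 7(W), 6(W), 5(W); every one is W ⇒ L
n=12: can move to 9, which is L ⇒ W
n=13: can move to 10, which is L ⇒ W
n=14: can move to 11, which is L ⇒ W
n=15: can move to 11, which is L ⇒ W
n=16: can move to 11, which is L ⇒ W
n=17: can move to 11, which is L ⇒ W
n=18: moves to 15(W), 14(W), 13(W), 12(W); every one is W ⇒ L
n=19: moves to 16(W), 15(W), 14(W), 13(W); every one is W ⇒ L
n=20: moves to 17(W), 16(W), 15(W), 14(W); every one is W ⇒ L
n=21: can move to 18, which is L ⇒ W
n=22: can move to 19, which is L ⇒ W
n=23: can move to 20, which is L ⇒ W
n=24: can move to 20, which is L ⇒ W
n=25: can move to 20, which is L ⇒ W
n=26: can move to 20, which is L ⇒ W
n=27: moves to 24(W), 23(W), 22(W), 21(W); every one is W ⇒ L
n=28: moves to 25(W), 24(W), 23(W), 22(W); every one is W ⇒ L
n=29: moves to 26(W), 25(W), 24(W), 23(W); every one is W ⇒ L
n=30: can move to 27, which is L ⇒ W
n=31: can move to 28, which is L ⇒ W
n=32: can move to 29, which is L ⇒ W
n=33: can move to 29, which is L ⇒ W
From 33, the L positions reachable in one move are: 29, 28, 27. Any move reaching one of these is winning.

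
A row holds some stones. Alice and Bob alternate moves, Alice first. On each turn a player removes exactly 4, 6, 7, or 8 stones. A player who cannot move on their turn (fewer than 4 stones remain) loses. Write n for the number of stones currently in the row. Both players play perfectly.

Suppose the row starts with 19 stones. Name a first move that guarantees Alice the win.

Remove 4, leaving 15.

Work bottom-up. With no move the player to move loses. Otherwise the position is W if at least one move leads to an L position for the opponent, and L if every move leads to a W.
n=0: no move → L
n=1: no move → L
n=2: no move → L
n=3: no move → L
n=4: →0(L), so W
n=5: →1(L), so W
n=6: →2(L), so W
n=7: →3(L), so W
n=8: →2(L), so W
n=9: →3(L), so W
n=10: →3(L), so W
n=11: →3(L), so W
n=12: →8(W), 6(W), 5(W), 4(W) — all W, so L
n=13: →9(W), 7(W), 6(W), 5(W) — all W, so L
n=14: →10(W), 8(W), 7(W), 6(W) — all W, so L
n=15: →11(W), 9(W), 8(W), 7(W) — all W, so L
n=16: →12(L), so W
n=17: →13(L), so W
n=18: →14(L), so W
n=19: →15(L), so W
From 19, the L positions reachable in one move are: 15, 13, 12. Any move reaching one of these is winning.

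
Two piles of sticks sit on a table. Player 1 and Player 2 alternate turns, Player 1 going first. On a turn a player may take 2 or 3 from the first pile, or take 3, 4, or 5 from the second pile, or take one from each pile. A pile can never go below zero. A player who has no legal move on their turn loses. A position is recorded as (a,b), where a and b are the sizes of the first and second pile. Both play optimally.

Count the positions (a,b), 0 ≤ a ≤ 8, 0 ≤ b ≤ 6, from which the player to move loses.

Build the W/L table. Terminal = L. A non-terminal position is W if it has a move to some L; otherwise it is L.
Every move lowers a or b (never raises either), so fill the grid row by row in increasing a, and left to right within a row: each cell's successors are then already labelled.
      b=0  b=1  b=2  b=3  b=4  b=5  b=6
a=0:    L    L    L    W    W    W    W
a=1:    L    W    W    W    W    W    L
a=2:    W    W    W    L    L    L    W
a=3:    W    W    W    L    W    W    W
a=4:    W    L    L    W    W    W    W
a=5:    L    L    W    W    W    W    W
a=6:    L    W    W    W    W    W    L
a=7:    W    W    W    L    L    L    W
a=8:    W    W    L    L    W    W    W
Cells with no legal move (terminal, hence L): (0,0), (0,1), (0,2), (1,0).
The remaining L cells, each justified by listing all of its moves:
(1,6): only reaches (1,3)(W), (1,2)(W), (1,1)(W), (0,5)(W), all W → L
(2,3): only reaches (0,3)(W), (2,0)(W), (1,2)(W), all W → L
(2,4): only reaches (0,4)(W), (2,1)(W), (2,0)(W), (1,3)(W), all W → L
(2,5): only reaches (0,5)(W), (2,2)(W), (2,1)(W), (2,0)(W), (1,4)(W), all W → L
(3,3): only reaches (1,3)(W), (0,3)(W), (3,0)(W), (2,2)(W), all W → L
(4,1): only reaches (2,1)(W), (1,1)(W), (3,0)(W), all W → L
(4,2): only reaches (2,2)(W), (1,2)(W), (3,1)(W), all W → L
(5,0): only reaches (3,0)(W), (2,0)(W), all W → L
(5,1): only reaches (3,1)(W), (2,1)(W), (4,0)(W), all W → L
(6,0): only reaches (4,0)(W), (3,0)(W), all W → L
(6,6): only reaches (4,6)(W), (3,6)(W), (6,3)(W), (6,2)(W), (6,1)(W), (5,5)(W), all W → L
(7,3): only reaches (5,3)(W), (4,3)(W), (7,0)(W), (6,2)(W), all W → L
(7,4): only reaches (5,4)(W), (4,4)(W), (7,1)(W), (7,0)(W), (6,3)(W), all W → L
(7,5): only reaches (5,5)(W), (4,5)(W), (7,2)(W), (7,1)(W), (7,0)(W), (6,4)(W), all W → L
(8,2): only reaches (6,2)(W), (5,2)(W), (7,1)(W), all W → L
(8,3): only reaches (6,3)(W), (5,3)(W), (8,0)(W), (7,2)(W), all W → L
Every other cell has at least one move into one of the L cells above, so it is W.
L cells per row: a=0: 3, a=1: 2, a=2: 3, a=3: 1, a=4: 2, a=5: 2, a=6: 2, a=7: 3, a=8: 2; total 20.

20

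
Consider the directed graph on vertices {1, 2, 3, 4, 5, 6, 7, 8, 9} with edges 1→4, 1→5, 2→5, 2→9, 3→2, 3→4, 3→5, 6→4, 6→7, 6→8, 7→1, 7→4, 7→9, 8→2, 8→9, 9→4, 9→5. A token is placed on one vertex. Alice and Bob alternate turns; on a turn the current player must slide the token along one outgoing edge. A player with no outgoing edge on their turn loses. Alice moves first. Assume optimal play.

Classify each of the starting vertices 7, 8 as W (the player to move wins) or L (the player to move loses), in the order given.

7: W, 8: L

Classify positions by backward induction: terminal positions (no move available) are L. From any other position, the mover wins iff some move reaches an L.
Every edge goes from a vertex to one that appears earlier in the order 4, 5, 9, 1, 7, 2, 8, 3, 6, so processing vertices in that order labels each vertex after all of its successors.
4: no outgoing edge → L
5: no outgoing edge → L
9: reaches L-position 5 → W
1: reaches L-position 5 → W
7: reaches L-position 4 → W
2: reaches L-position 5 → W
8: only reaches 2(W), 9(W), all W → L
3: reaches L-position 5 → W
6: reaches L-position 8 → W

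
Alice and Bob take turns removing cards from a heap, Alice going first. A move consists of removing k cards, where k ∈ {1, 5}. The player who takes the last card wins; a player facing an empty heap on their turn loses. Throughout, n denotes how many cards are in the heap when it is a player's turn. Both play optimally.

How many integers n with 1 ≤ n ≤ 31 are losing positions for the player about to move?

Work bottom-up. With no move the player to move loses. Otherwise the position is W if at least one move leads to an L position for the opponent, and L if every move leads to a W.
n=0: no move → L
n=1: W (go to 0, an L position)
n=2: L (sole option 1(W) is W)
n=3: W (go to 2, an L position)
n=4: L (sole option 3(W) is W)
n=5: W (go to 4, an L position)
n=6: L (options 5(W), 1(W) are all W)
n=7: W (go to 6, an L position)
n=8: L (options 7(W), 3(W) are all W)
n=9: W (go to 8, an L position)
n=10: L (options 9(W), 5(W) are all W)
n=11: W (go to 10, an L position)
n=12: L (options 11(W), 7(W) are all W)
n=13: W (go to 12, an L position)
n=14: L (options 13(W), 9(W) are all W)
n=15: W (go to 14, an L position)
n=16: L (options 15(W), 11(W) are all W)
n=17: W (go to 16, an L position)
n=18: L (options 17(W), 13(W) are all W)
n=19: W (go to 18, an L position)
n=20: L (options 19(W), 15(W) are all W)
n=21: W (go to 20, an L position)
n=22: L (options 21(W), 17(W) are all W)
n=23: W (go to 22, an L position)
n=24: L (options 23(W), 19(W) are all W)
n=25: W (go to 24, an L position)
n=26: L (options 25(W), 21(W) are all W)
n=27: W (go to 26, an L position)
n=28: L (options 27(W), 23(W) are all W)
n=29: W (go to 28, an L position)
n=30: L (options 29(W), 25(W) are all W)
n=31: W (go to 30, an L position)
L entries with 1 ≤ n ≤ 31 (n=0 is outside the asked range and is not counted): n = 2, 4, 6, 8, 10, 12, 14, 16, 18, 20, 22, 24, 26, 28, 30; that makes 15.

15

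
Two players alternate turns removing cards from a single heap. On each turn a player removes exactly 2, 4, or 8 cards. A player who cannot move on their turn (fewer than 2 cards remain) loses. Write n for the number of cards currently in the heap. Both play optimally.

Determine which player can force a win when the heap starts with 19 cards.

Classify positions by backward induction: terminal positions (no move available) are L. From any other position, the mover wins iff some move reaches an L.
n=0: no move → L
n=1: no move → L
n=2: reaches L-position 0 → W
n=3: reaches L-position 1 → W
n=4: reaches L-position 0 → W
n=5: reaches L-position 1 → W
n=6: only reaches 4(W), 2(W), all W → L
n=7: only reaches 5(W), 3(W), all W → L
n=8: reaches L-position 6 → W
n=9: reaches L-position 7 → W
n=10: reaches L-position 6 → W
n=11: reaches L-position 7 → W
n=12: only reaches 10(W), 8(W), 4(W), all W → L
n=13: only reaches 11(W), 9(W), 5(W), all W → L
n=14: reaches L-position 12 → W
n=15: reaches L-position 13 → W
n=16: reaches L-position 12 → W
n=17: reaches L-position 13 → W
n=18: only reaches 16(W), 14(W), 10(W), all W → L
n=19: only reaches 17(W), 15(W), 11(W), all W → L
Every move from 19 reaches a W position, so the mover loses.

The second player wins.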